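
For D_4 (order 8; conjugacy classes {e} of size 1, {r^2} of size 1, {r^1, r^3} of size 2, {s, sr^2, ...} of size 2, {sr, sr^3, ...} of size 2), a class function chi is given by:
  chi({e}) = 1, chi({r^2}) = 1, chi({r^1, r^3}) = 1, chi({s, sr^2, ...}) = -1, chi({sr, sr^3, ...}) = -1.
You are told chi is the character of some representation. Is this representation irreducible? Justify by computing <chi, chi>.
Irreducible: <chi, chi> = 1.

Explanation: <chi, chi> = (1/|G|) sum_C |C| * |chi(C)|^2 = (1/8)[1*|1|^2 + 1*|1|^2 + 2*|1|^2 + 2*|-1|^2 + 2*|-1|^2]
  = (1/8)[(1) + (1) + (2) + (2) + (2)] = 8/8 = 1.
A character is irreducible iff <chi, chi> = 1, so this representation is irreducible.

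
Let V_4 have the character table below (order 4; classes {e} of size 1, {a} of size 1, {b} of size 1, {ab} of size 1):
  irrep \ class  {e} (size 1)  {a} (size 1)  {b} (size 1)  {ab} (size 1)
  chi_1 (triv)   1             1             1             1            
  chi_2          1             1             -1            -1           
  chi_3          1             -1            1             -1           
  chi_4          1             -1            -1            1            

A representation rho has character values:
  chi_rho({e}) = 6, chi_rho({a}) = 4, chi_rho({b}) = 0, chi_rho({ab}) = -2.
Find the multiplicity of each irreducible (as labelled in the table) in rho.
Multiplicities: chi_1: 2, chi_2: 3, chi_3: 1, chi_4: 0.

Proof sketch: Use <chi_rho, chi> = (1/|G|) sum_C |C| * chi_rho(C) * conj(chi(C)) with |G| = 4 for each irreducible chi in the table:
  <chi_rho, chi_1> = (1/4)[1*(6)*conj(1) + 1*(4)*conj(1) + 1*(0)*conj(1) + 1*(-2)*conj(1)]
      = (1/4)[(6) + (4) + (0) + (-2)] = 8/4 = 2
  <chi_rho, chi_2> = (1/4)[1*(6)*conj(1) + 1*(4)*conj(1) + 1*(0)*conj(-1) + 1*(-2)*conj(-1)]
      = (1/4)[(6) + (4) + (0) + (2)] = 12/4 = 3
  <chi_rho, chi_3> = (1/4)[1*(6)*conj(1) + 1*(4)*conj(-1) + 1*(0)*conj(1) + 1*(-2)*conj(-1)]
      = (1/4)[(6) + (-4) + (0) + (2)] = 4/4 = 1
  <chi_rho, chi_4> = (1/4)[1*(6)*conj(1) + 1*(4)*conj(-1) + 1*(0)*conj(-1) + 1*(-2)*conj(1)]
      = (1/4)[(6) + (-4) + (0) + (-2)] = 0/4 = 0
Dimension check: dim(rho) = sum (mult * dim) = 2*1 + 3*1 + 1*1 + 0*1 = 6 = chi_rho(e) = 6.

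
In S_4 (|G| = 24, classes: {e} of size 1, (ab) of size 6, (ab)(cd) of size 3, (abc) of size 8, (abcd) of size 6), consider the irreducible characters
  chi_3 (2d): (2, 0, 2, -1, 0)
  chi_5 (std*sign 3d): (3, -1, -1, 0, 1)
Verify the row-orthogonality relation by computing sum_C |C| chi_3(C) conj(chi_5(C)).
Sum = 0; so <chi_3, chi_5> = 0 (distinct irreducibles are orthogonal).

Derivation: Compute term by term over conjugacy classes (|C| * chi_3(C) * conj(chi_5(C))):
  1*(2)*conj(3) + 6*(0)*conj(-1) + 3*(2)*conj(-1) + 8*(-1)*conj(0) + 6*(0)*conj(1)
  = (6) + (0) + (-6) + (0) + (0)
  = 0.
Dividing by |G| = 24 gives 0/24 = 0, matching the row-orthogonality relation <chi_3, chi_5> = [chi_3 = chi_5].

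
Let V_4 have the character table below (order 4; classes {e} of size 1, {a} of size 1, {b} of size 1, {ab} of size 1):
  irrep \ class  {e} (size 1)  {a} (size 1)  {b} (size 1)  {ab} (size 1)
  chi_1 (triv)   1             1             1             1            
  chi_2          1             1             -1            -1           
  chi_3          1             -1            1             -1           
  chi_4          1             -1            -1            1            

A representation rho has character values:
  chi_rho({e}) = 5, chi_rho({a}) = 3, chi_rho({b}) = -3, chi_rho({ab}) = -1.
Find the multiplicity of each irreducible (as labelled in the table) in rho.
Multiplicities: chi_1: 1, chi_2: 3, chi_3: 0, chi_4: 1.

Explanation: Use <chi_rho, chi> = (1/|G|) sum_C |C| * chi_rho(C) * conj(chi(C)) with |G| = 4 for each irreducible chi in the table:
  <chi_rho, chi_1> = (1/4)[1*(5)*conj(1) + 1*(3)*conj(1) + 1*(-3)*conj(1) + 1*(-1)*conj(1)]
      = (1/4)[(5) + (3) + (-3) + (-1)] = 4/4 = 1
  <chi_rho, chi_2> = (1/4)[1*(5)*conj(1) + 1*(3)*conj(1) + 1*(-3)*conj(-1) + 1*(-1)*conj(-1)]
      = (1/4)[(5) + (3) + (3) + (1)] = 12/4 = 3
  <chi_rho, chi_3> = (1/4)[1*(5)*conj(1) + 1*(3)*conj(-1) + 1*(-3)*conj(1) + 1*(-1)*conj(-1)]
      = (1/4)[(5) + (-3) + (-3) + (1)] = 0/4 = 0
  <chi_rho, chi_4> = (1/4)[1*(5)*conj(1) + 1*(3)*conj(-1) + 1*(-3)*conj(-1) + 1*(-1)*conj(1)]
      = (1/4)[(5) + (-3) + (3) + (-1)] = 4/4 = 1
Dimension check: dim(rho) = sum (mult * dim) = 1*1 + 3*1 + 0*1 + 1*1 = 5 = chi_rho(e) = 5.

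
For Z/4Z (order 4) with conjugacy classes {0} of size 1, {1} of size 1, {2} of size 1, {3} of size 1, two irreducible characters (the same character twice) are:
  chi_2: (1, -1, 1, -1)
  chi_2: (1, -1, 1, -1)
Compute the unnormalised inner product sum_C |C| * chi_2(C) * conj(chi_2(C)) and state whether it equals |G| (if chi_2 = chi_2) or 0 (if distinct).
Sum = 4 = |G| = 4; so <chi_2, chi_2> = 1 (norm-1 confirms irreducibility).

Justification: Compute term by term over conjugacy classes (|C| * chi_2(C) * conj(chi_2(C))):
  1*(1)*conj(1) + 1*(-1)*conj(-1) + 1*(1)*conj(1) + 1*(-1)*conj(-1)
  = (1) + (1) + (1) + (1)
  = 4.
(Exp terms are combined using exp(i*s)*conj(exp(i*t)) = exp(i*(s-t)), and sums of them are collapsed using the identity that for every m > 1 the m distinct m-th roots of unity sum to 0, e.g. 1 + exp(2*I*pi/3) + exp(-2*I*pi/3) = 0.)
Dividing by |G| = 4 gives 4/4 = 1, matching the row-orthogonality relation <chi_2, chi_2> = [chi_2 = chi_2].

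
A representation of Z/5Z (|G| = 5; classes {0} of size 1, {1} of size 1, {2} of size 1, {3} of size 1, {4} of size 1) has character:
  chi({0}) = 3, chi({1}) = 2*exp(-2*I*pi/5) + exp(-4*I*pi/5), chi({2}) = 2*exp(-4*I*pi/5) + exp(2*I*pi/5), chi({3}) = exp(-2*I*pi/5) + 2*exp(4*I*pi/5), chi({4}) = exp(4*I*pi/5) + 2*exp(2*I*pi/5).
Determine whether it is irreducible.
Not irreducible (reducible): <chi, chi> = 5 > 1.

Solution. <chi, chi> = (1/|G|) sum_C |C| * |chi(C)|^2 = (1/5)[1*|3|^2 + 1*|2*exp(-2*I*pi/5) + exp(-4*I*pi/5)|^2 + 1*|2*exp(-4*I*pi/5) + exp(2*I*pi/5)|^2 + 1*|exp(-2*I*pi/5) + 2*exp(4*I*pi/5)|^2 + 1*|exp(4*I*pi/5) + 2*exp(2*I*pi/5)|^2]
  = (1/5)[(9) + (5 + 2*exp(-2*I*pi/5) + 2*exp(2*I*pi/5)) + (5 + 2*exp(-4*I*pi/5) + 2*exp(4*I*pi/5)) + (5 + 2*exp(-4*I*pi/5) + 2*exp(4*I*pi/5)) + (5 + 2*exp(-2*I*pi/5) + 2*exp(2*I*pi/5))] = 25/5 = 5.
(Exp terms are combined using exp(i*s)*conj(exp(i*t)) = exp(i*(s-t)), and sums of them are collapsed using the identity that for every m > 1 the m distinct m-th roots of unity sum to 0, e.g. 1 + exp(2*I*pi/3) + exp(-2*I*pi/3) = 0.)
A character is irreducible iff <chi, chi> = 1, so this representation is reducible.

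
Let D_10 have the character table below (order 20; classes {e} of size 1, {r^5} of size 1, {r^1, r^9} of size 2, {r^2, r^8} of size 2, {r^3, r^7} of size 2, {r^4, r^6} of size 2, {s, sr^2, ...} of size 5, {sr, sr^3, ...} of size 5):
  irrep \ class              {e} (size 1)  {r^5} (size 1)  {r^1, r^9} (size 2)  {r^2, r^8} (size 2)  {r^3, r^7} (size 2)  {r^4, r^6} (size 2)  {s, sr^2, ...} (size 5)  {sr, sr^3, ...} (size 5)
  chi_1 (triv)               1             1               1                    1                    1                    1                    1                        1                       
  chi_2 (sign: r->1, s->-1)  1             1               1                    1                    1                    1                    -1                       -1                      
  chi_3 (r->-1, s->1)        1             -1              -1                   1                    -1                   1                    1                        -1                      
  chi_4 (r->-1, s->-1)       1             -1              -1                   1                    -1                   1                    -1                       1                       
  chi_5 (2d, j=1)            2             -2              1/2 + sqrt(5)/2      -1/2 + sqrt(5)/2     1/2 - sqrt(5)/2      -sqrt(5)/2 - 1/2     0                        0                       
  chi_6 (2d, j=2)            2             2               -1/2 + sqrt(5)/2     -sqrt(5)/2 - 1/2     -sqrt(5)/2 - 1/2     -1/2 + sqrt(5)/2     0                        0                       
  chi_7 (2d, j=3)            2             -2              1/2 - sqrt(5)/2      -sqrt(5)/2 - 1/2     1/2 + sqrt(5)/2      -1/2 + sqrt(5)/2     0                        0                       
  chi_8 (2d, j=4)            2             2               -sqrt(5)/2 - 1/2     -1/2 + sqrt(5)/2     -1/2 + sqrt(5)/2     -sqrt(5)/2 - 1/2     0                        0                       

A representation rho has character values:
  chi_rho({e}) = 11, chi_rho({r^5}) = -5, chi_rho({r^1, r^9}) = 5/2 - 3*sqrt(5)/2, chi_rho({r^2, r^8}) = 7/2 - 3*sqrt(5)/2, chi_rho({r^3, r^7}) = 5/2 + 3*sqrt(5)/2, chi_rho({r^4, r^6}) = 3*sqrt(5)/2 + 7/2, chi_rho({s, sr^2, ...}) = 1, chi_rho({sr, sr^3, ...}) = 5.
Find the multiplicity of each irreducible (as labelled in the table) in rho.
Multiplicities: chi_1: 3, chi_2: 0, chi_3: 0, chi_4: 2, chi_5: 0, chi_6: 0, chi_7: 3, chi_8: 0.

Explanation: Use <chi_rho, chi> = (1/|G|) sum_C |C| * chi_rho(C) * conj(chi(C)) with |G| = 20 for each irreducible chi in the table:
  <chi_rho, chi_1> = (1/20)[1*(11)*conj(1) + 1*(-5)*conj(1) + 2*(5/2 - 3*sqrt(5)/2)*conj(1) + 2*(7/2 - 3*sqrt(5)/2)*conj(1) + 2*(5/2 + 3*sqrt(5)/2)*conj(1) + 2*(3*sqrt(5)/2 + 7/2)*conj(1) + 5*(1)*conj(1) + 5*(5)*conj(1)]
      = (1/20)[(11) + (-5) + (5 - 3*sqrt(5)) + (7 - 3*sqrt(5)) + (5 + 3*sqrt(5)) + (3*sqrt(5) + 7) + (5) + (25)] = 60/20 = 3
  <chi_rho, chi_2> = (1/20)[1*(11)*conj(1) + 1*(-5)*conj(1) + 2*(5/2 - 3*sqrt(5)/2)*conj(1) + 2*(7/2 - 3*sqrt(5)/2)*conj(1) + 2*(5/2 + 3*sqrt(5)/2)*conj(1) + 2*(3*sqrt(5)/2 + 7/2)*conj(1) + 5*(1)*conj(-1) + 5*(5)*conj(-1)]
      = (1/20)[(11) + (-5) + (5 - 3*sqrt(5)) + (7 - 3*sqrt(5)) + (5 + 3*sqrt(5)) + (3*sqrt(5) + 7) + (-5) + (-25)] = 0/20 = 0
  <chi_rho, chi_3> = (1/20)[1*(11)*conj(1) + 1*(-5)*conj(-1) + 2*(5/2 - 3*sqrt(5)/2)*conj(-1) + 2*(7/2 - 3*sqrt(5)/2)*conj(1) + 2*(5/2 + 3*sqrt(5)/2)*conj(-1) + 2*(3*sqrt(5)/2 + 7/2)*conj(1) + 5*(1)*conj(1) + 5*(5)*conj(-1)]
      = (1/20)[(11) + (5) + (-5 + 3*sqrt(5)) + (7 - 3*sqrt(5)) + (-3*sqrt(5) - 5) + (3*sqrt(5) + 7) + (5) + (-25)] = 0/20 = 0
  <chi_rho, chi_4> = (1/20)[1*(11)*conj(1) + 1*(-5)*conj(-1) + 2*(5/2 - 3*sqrt(5)/2)*conj(-1) + 2*(7/2 - 3*sqrt(5)/2)*conj(1) + 2*(5/2 + 3*sqrt(5)/2)*conj(-1) + 2*(3*sqrt(5)/2 + 7/2)*conj(1) + 5*(1)*conj(-1) + 5*(5)*conj(1)]
      = (1/20)[(11) + (5) + (-5 + 3*sqrt(5)) + (7 - 3*sqrt(5)) + (-3*sqrt(5) - 5) + (3*sqrt(5) + 7) + (-5) + (25)] = 40/20 = 2
  <chi_rho, chi_5> = (1/20)[1*(11)*conj(2) + 1*(-5)*conj(-2) + 2*(5/2 - 3*sqrt(5)/2)*conj(1/2 + sqrt(5)/2) + 2*(7/2 - 3*sqrt(5)/2)*conj(-1/2 + sqrt(5)/2) + 2*(5/2 + 3*sqrt(5)/2)*conj(1/2 - sqrt(5)/2) + 2*(3*sqrt(5)/2 + 7/2)*conj(-sqrt(5)/2 - 1/2) + 5*(1)*conj(0) + 5*(5)*conj(0)]
      = (1/20)[(22) + (10) + (-5 + sqrt(5)) + (-11 + 5*sqrt(5)) + (-5 - sqrt(5)) + (-5*sqrt(5) - 11) + (0) + (0)] = 0/20 = 0
  <chi_rho, chi_6> = (1/20)[1*(11)*conj(2) + 1*(-5)*conj(2) + 2*(5/2 - 3*sqrt(5)/2)*conj(-1/2 + sqrt(5)/2) + 2*(7/2 - 3*sqrt(5)/2)*conj(-sqrt(5)/2 - 1/2) + 2*(5/2 + 3*sqrt(5)/2)*conj(-sqrt(5)/2 - 1/2) + 2*(3*sqrt(5)/2 + 7/2)*conj(-1/2 + sqrt(5)/2) + 5*(1)*conj(0) + 5*(5)*conj(0)]
      = (1/20)[(22) + (-10) + (-10 + 4*sqrt(5)) + (4 - 2*sqrt(5)) + (-10 - 4*sqrt(5)) + (4 + 2*sqrt(5)) + (0) + (0)] = 0/20 = 0
  <chi_rho, chi_7> = (1/20)[1*(11)*conj(2) + 1*(-5)*conj(-2) + 2*(5/2 - 3*sqrt(5)/2)*conj(1/2 - sqrt(5)/2) + 2*(7/2 - 3*sqrt(5)/2)*conj(-sqrt(5)/2 - 1/2) + 2*(5/2 + 3*sqrt(5)/2)*conj(1/2 + sqrt(5)/2) + 2*(3*sqrt(5)/2 + 7/2)*conj(-1/2 + sqrt(5)/2) + 5*(1)*conj(0) + 5*(5)*conj(0)]
      = (1/20)[(22) + (10) + (10 - 4*sqrt(5)) + (4 - 2*sqrt(5)) + (4*sqrt(5) + 10) + (4 + 2*sqrt(5)) + (0) + (0)] = 60/20 = 3
  <chi_rho, chi_8> = (1/20)[1*(11)*conj(2) + 1*(-5)*conj(2) + 2*(5/2 - 3*sqrt(5)/2)*conj(-sqrt(5)/2 - 1/2) + 2*(7/2 - 3*sqrt(5)/2)*conj(-1/2 + sqrt(5)/2) + 2*(5/2 + 3*sqrt(5)/2)*conj(-1/2 + sqrt(5)/2) + 2*(3*sqrt(5)/2 + 7/2)*conj(-sqrt(5)/2 - 1/2) + 5*(1)*conj(0) + 5*(5)*conj(0)]
      = (1/20)[(22) + (-10) + (5 - sqrt(5)) + (-11 + 5*sqrt(5)) + (sqrt(5) + 5) + (-5*sqrt(5) - 11) + (0) + (0)] = 0/20 = 0
Dimension check: dim(rho) = sum (mult * dim) = 3*1 + 0*1 + 0*1 + 2*1 + 0*2 + 0*2 + 3*2 + 0*2 = 11 = chi_rho(e) = 11.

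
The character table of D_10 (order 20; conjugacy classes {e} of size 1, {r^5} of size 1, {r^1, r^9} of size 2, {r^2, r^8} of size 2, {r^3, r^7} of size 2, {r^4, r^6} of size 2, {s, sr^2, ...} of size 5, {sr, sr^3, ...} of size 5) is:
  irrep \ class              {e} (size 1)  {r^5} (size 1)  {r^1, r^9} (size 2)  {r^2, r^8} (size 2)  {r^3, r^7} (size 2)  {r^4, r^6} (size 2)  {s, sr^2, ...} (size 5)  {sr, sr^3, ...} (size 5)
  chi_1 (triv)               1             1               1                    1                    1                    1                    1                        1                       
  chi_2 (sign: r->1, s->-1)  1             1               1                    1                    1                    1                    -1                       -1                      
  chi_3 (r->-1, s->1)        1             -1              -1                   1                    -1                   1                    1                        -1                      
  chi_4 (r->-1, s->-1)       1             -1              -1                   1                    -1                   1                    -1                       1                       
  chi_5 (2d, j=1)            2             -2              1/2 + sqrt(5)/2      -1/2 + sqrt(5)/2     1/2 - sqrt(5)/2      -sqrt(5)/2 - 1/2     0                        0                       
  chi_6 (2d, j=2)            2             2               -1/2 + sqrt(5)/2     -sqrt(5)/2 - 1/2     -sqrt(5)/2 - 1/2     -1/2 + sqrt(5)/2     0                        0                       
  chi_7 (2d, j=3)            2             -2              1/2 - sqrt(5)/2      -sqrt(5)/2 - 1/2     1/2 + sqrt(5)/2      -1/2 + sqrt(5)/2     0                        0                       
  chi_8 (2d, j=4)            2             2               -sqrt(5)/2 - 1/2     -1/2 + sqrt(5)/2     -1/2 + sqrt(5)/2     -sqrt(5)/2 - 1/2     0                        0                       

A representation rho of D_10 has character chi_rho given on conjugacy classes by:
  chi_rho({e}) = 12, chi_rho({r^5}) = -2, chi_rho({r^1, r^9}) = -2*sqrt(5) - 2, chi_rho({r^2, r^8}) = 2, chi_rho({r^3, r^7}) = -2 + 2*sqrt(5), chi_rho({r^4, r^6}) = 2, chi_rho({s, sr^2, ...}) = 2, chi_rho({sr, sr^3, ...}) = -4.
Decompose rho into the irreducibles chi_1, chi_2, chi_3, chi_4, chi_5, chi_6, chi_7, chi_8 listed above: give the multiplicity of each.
Multiplicities: chi_1: 0, chi_2: 1, chi_3: 3, chi_4: 0, chi_5: 0, chi_6: 0, chi_7: 2, chi_8: 2.

Why: Use <chi_rho, chi> = (1/|G|) sum_C |C| * chi_rho(C) * conj(chi(C)) with |G| = 20 for each irreducible chi in the table:
  <chi_rho, chi_1> = (1/20)[1*(12)*conj(1) + 1*(-2)*conj(1) + 2*(-2*sqrt(5) - 2)*conj(1) + 2*(2)*conj(1) + 2*(-2 + 2*sqrt(5))*conj(1) + 2*(2)*conj(1) + 5*(2)*conj(1) + 5*(-4)*conj(1)]
      = (1/20)[(12) + (-2) + (-4*sqrt(5) - 4) + (4) + (-4 + 4*sqrt(5)) + (4) + (10) + (-20)] = 0/20 = 0
  <chi_rho, chi_2> = (1/20)[1*(12)*conj(1) + 1*(-2)*conj(1) + 2*(-2*sqrt(5) - 2)*conj(1) + 2*(2)*conj(1) + 2*(-2 + 2*sqrt(5))*conj(1) + 2*(2)*conj(1) + 5*(2)*conj(-1) + 5*(-4)*conj(-1)]
      = (1/20)[(12) + (-2) + (-4*sqrt(5) - 4) + (4) + (-4 + 4*sqrt(5)) + (4) + (-10) + (20)] = 20/20 = 1
  <chi_rho, chi_3> = (1/20)[1*(12)*conj(1) + 1*(-2)*conj(-1) + 2*(-2*sqrt(5) - 2)*conj(-1) + 2*(2)*conj(1) + 2*(-2 + 2*sqrt(5))*conj(-1) + 2*(2)*conj(1) + 5*(2)*conj(1) + 5*(-4)*conj(-1)]
      = (1/20)[(12) + (2) + (4 + 4*sqrt(5)) + (4) + (4 - 4*sqrt(5)) + (4) + (10) + (20)] = 60/20 = 3
  <chi_rho, chi_4> = (1/20)[1*(12)*conj(1) + 1*(-2)*conj(-1) + 2*(-2*sqrt(5) - 2)*conj(-1) + 2*(2)*conj(1) + 2*(-2 + 2*sqrt(5))*conj(-1) + 2*(2)*conj(1) + 5*(2)*conj(-1) + 5*(-4)*conj(1)]
      = (1/20)[(12) + (2) + (4 + 4*sqrt(5)) + (4) + (4 - 4*sqrt(5)) + (4) + (-10) + (-20)] = 0/20 = 0
  <chi_rho, chi_5> = (1/20)[1*(12)*conj(2) + 1*(-2)*conj(-2) + 2*(-2*sqrt(5) - 2)*conj(1/2 + sqrt(5)/2) + 2*(2)*conj(-1/2 + sqrt(5)/2) + 2*(-2 + 2*sqrt(5))*conj(1/2 - sqrt(5)/2) + 2*(2)*conj(-sqrt(5)/2 - 1/2) + 5*(2)*conj(0) + 5*(-4)*conj(0)]
      = (1/20)[(24) + (4) + (-12 - 4*sqrt(5)) + (-2 + 2*sqrt(5)) + (-12 + 4*sqrt(5)) + (-2*sqrt(5) - 2) + (0) + (0)] = 0/20 = 0
  <chi_rho, chi_6> = (1/20)[1*(12)*conj(2) + 1*(-2)*conj(2) + 2*(-2*sqrt(5) - 2)*conj(-1/2 + sqrt(5)/2) + 2*(2)*conj(-sqrt(5)/2 - 1/2) + 2*(-2 + 2*sqrt(5))*conj(-sqrt(5)/2 - 1/2) + 2*(2)*conj(-1/2 + sqrt(5)/2) + 5*(2)*conj(0) + 5*(-4)*conj(0)]
      = (1/20)[(24) + (-4) + (-8) + (-2*sqrt(5) - 2) + (-8) + (-2 + 2*sqrt(5)) + (0) + (0)] = 0/20 = 0
  <chi_rho, chi_7> = (1/20)[1*(12)*conj(2) + 1*(-2)*conj(-2) + 2*(-2*sqrt(5) - 2)*conj(1/2 - sqrt(5)/2) + 2*(2)*conj(-sqrt(5)/2 - 1/2) + 2*(-2 + 2*sqrt(5))*conj(1/2 + sqrt(5)/2) + 2*(2)*conj(-1/2 + sqrt(5)/2) + 5*(2)*conj(0) + 5*(-4)*conj(0)]
      = (1/20)[(24) + (4) + (8) + (-2*sqrt(5) - 2) + (8) + (-2 + 2*sqrt(5)) + (0) + (0)] = 40/20 = 2
  <chi_rho, chi_8> = (1/20)[1*(12)*conj(2) + 1*(-2)*conj(2) + 2*(-2*sqrt(5) - 2)*conj(-sqrt(5)/2 - 1/2) + 2*(2)*conj(-1/2 + sqrt(5)/2) + 2*(-2 + 2*sqrt(5))*conj(-1/2 + sqrt(5)/2) + 2*(2)*conj(-sqrt(5)/2 - 1/2) + 5*(2)*conj(0) + 5*(-4)*conj(0)]
      = (1/20)[(24) + (-4) + (4*sqrt(5) + 12) + (-2 + 2*sqrt(5)) + (12 - 4*sqrt(5)) + (-2*sqrt(5) - 2) + (0) + (0)] = 40/20 = 2
Dimension check: dim(rho) = sum (mult * dim) = 0*1 + 1*1 + 3*1 + 0*1 + 0*2 + 0*2 + 2*2 + 2*2 = 12 = chi_rho(e) = 12.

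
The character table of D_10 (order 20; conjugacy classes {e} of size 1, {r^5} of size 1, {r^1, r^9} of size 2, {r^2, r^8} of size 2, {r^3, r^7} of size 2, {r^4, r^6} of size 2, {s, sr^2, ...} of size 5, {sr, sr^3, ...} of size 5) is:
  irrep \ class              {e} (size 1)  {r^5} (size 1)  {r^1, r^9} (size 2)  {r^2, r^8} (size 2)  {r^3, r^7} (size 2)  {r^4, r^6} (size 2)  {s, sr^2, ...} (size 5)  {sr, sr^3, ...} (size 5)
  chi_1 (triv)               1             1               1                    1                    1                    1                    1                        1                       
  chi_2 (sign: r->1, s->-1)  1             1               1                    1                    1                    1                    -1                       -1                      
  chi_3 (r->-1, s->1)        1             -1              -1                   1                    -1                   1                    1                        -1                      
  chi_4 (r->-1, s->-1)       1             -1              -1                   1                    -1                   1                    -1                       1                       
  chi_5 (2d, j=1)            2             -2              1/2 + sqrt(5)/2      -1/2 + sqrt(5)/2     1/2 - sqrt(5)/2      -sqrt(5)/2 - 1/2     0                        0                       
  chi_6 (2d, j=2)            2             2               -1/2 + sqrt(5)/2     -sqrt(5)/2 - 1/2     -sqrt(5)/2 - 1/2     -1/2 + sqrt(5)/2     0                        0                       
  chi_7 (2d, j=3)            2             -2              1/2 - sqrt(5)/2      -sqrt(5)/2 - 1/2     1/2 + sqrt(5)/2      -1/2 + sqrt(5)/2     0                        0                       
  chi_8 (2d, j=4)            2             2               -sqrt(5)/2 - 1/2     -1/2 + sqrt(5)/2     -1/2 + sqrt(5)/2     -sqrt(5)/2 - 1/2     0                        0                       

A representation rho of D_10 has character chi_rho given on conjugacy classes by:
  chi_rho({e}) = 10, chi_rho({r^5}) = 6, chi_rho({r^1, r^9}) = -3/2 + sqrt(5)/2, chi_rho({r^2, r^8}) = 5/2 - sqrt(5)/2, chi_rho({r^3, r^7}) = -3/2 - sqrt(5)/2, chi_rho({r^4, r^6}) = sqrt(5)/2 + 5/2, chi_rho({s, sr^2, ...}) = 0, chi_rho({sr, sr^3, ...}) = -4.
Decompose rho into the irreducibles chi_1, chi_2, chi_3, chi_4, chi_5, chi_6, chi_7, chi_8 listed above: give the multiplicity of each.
Multiplicities: chi_1: 0, chi_2: 2, chi_3: 2, chi_4: 0, chi_5: 0, chi_6: 2, chi_7: 0, chi_8: 1.

Details: Use <chi_rho, chi> = (1/|G|) sum_C |C| * chi_rho(C) * conj(chi(C)) with |G| = 20 for each irreducible chi in the table:
  <chi_rho, chi_1> = (1/20)[1*(10)*conj(1) + 1*(6)*conj(1) + 2*(-3/2 + sqrt(5)/2)*conj(1) + 2*(5/2 - sqrt(5)/2)*conj(1) + 2*(-3/2 - sqrt(5)/2)*conj(1) + 2*(sqrt(5)/2 + 5/2)*conj(1) + 5*(0)*conj(1) + 5*(-4)*conj(1)]
      = (1/20)[(10) + (6) + (-3 + sqrt(5)) + (5 - sqrt(5)) + (-3 - sqrt(5)) + (sqrt(5) + 5) + (0) + (-20)] = 0/20 = 0
  <chi_rho, chi_2> = (1/20)[1*(10)*conj(1) + 1*(6)*conj(1) + 2*(-3/2 + sqrt(5)/2)*conj(1) + 2*(5/2 - sqrt(5)/2)*conj(1) + 2*(-3/2 - sqrt(5)/2)*conj(1) + 2*(sqrt(5)/2 + 5/2)*conj(1) + 5*(0)*conj(-1) + 5*(-4)*conj(-1)]
      = (1/20)[(10) + (6) + (-3 + sqrt(5)) + (5 - sqrt(5)) + (-3 - sqrt(5)) + (sqrt(5) + 5) + (0) + (20)] = 40/20 = 2
  <chi_rho, chi_3> = (1/20)[1*(10)*conj(1) + 1*(6)*conj(-1) + 2*(-3/2 + sqrt(5)/2)*conj(-1) + 2*(5/2 - sqrt(5)/2)*conj(1) + 2*(-3/2 - sqrt(5)/2)*conj(-1) + 2*(sqrt(5)/2 + 5/2)*conj(1) + 5*(0)*conj(1) + 5*(-4)*conj(-1)]
      = (1/20)[(10) + (-6) + (3 - sqrt(5)) + (5 - sqrt(5)) + (sqrt(5) + 3) + (sqrt(5) + 5) + (0) + (20)] = 40/20 = 2
  <chi_rho, chi_4> = (1/20)[1*(10)*conj(1) + 1*(6)*conj(-1) + 2*(-3/2 + sqrt(5)/2)*conj(-1) + 2*(5/2 - sqrt(5)/2)*conj(1) + 2*(-3/2 - sqrt(5)/2)*conj(-1) + 2*(sqrt(5)/2 + 5/2)*conj(1) + 5*(0)*conj(-1) + 5*(-4)*conj(1)]
      = (1/20)[(10) + (-6) + (3 - sqrt(5)) + (5 - sqrt(5)) + (sqrt(5) + 3) + (sqrt(5) + 5) + (0) + (-20)] = 0/20 = 0
  <chi_rho, chi_5> = (1/20)[1*(10)*conj(2) + 1*(6)*conj(-2) + 2*(-3/2 + sqrt(5)/2)*conj(1/2 + sqrt(5)/2) + 2*(5/2 - sqrt(5)/2)*conj(-1/2 + sqrt(5)/2) + 2*(-3/2 - sqrt(5)/2)*conj(1/2 - sqrt(5)/2) + 2*(sqrt(5)/2 + 5/2)*conj(-sqrt(5)/2 - 1/2) + 5*(0)*conj(0) + 5*(-4)*conj(0)]
      = (1/20)[(20) + (-12) + (1 - sqrt(5)) + (-5 + 3*sqrt(5)) + (1 + sqrt(5)) + (-3*sqrt(5) - 5) + (0) + (0)] = 0/20 = 0
  <chi_rho, chi_6> = (1/20)[1*(10)*conj(2) + 1*(6)*conj(2) + 2*(-3/2 + sqrt(5)/2)*conj(-1/2 + sqrt(5)/2) + 2*(5/2 - sqrt(5)/2)*conj(-sqrt(5)/2 - 1/2) + 2*(-3/2 - sqrt(5)/2)*conj(-sqrt(5)/2 - 1/2) + 2*(sqrt(5)/2 + 5/2)*conj(-1/2 + sqrt(5)/2) + 5*(0)*conj(0) + 5*(-4)*conj(0)]
      = (1/20)[(20) + (12) + (4 - 2*sqrt(5)) + (-2*sqrt(5)) + (4 + 2*sqrt(5)) + (2*sqrt(5)) + (0) + (0)] = 40/20 = 2
  <chi_rho, chi_7> = (1/20)[1*(10)*conj(2) + 1*(6)*conj(-2) + 2*(-3/2 + sqrt(5)/2)*conj(1/2 - sqrt(5)/2) + 2*(5/2 - sqrt(5)/2)*conj(-sqrt(5)/2 - 1/2) + 2*(-3/2 - sqrt(5)/2)*conj(1/2 + sqrt(5)/2) + 2*(sqrt(5)/2 + 5/2)*conj(-1/2 + sqrt(5)/2) + 5*(0)*conj(0) + 5*(-4)*conj(0)]
      = (1/20)[(20) + (-12) + (-4 + 2*sqrt(5)) + (-2*sqrt(5)) + (-2*sqrt(5) - 4) + (2*sqrt(5)) + (0) + (0)] = 0/20 = 0
  <chi_rho, chi_8> = (1/20)[1*(10)*conj(2) + 1*(6)*conj(2) + 2*(-3/2 + sqrt(5)/2)*conj(-sqrt(5)/2 - 1/2) + 2*(5/2 - sqrt(5)/2)*conj(-1/2 + sqrt(5)/2) + 2*(-3/2 - sqrt(5)/2)*conj(-1/2 + sqrt(5)/2) + 2*(sqrt(5)/2 + 5/2)*conj(-sqrt(5)/2 - 1/2) + 5*(0)*conj(0) + 5*(-4)*conj(0)]
      = (1/20)[(20) + (12) + (-1 + sqrt(5)) + (-5 + 3*sqrt(5)) + (-sqrt(5) - 1) + (-3*sqrt(5) - 5) + (0) + (0)] = 20/20 = 1
Dimension check: dim(rho) = sum (mult * dim) = 0*1 + 2*1 + 2*1 + 0*1 + 0*2 + 2*2 + 0*2 + 1*2 = 10 = chi_rho(e) = 10.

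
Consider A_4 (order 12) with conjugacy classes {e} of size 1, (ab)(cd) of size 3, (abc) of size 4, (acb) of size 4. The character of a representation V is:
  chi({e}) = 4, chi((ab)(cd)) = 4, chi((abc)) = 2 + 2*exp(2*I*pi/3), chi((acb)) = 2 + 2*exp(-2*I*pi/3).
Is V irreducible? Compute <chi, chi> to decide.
Not irreducible (reducible): <chi, chi> = 8 > 1.

<chi, chi> = (1/|G|) sum_C |C| * |chi(C)|^2 = (1/12)[1*|4|^2 + 3*|4|^2 + 4*|2 + 2*exp(2*I*pi/3)|^2 + 4*|2 + 2*exp(-2*I*pi/3)|^2]
  = (1/12)[(16) + (48) + (16) + (16)] = 96/12 = 8.
(Exp terms are combined using exp(i*s)*conj(exp(i*t)) = exp(i*(s-t)), and sums of them are collapsed using the identity that for every m > 1 the m distinct m-th roots of unity sum to 0, e.g. 1 + exp(2*I*pi/3) + exp(-2*I*pi/3) = 0.)
A character is irreducible iff <chi, chi> = 1, so this representation is reducible.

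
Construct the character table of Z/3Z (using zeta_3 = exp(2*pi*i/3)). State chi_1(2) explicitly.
Character table of Z/3Z (irreps indexed chi_0,...,chi_2 with chi_k(m) = zeta_3^(k*m), zeta_3 = exp(2*pi*i/3)):
  irrep \ class  {0} (size 1)  {1} (size 1)    {2} (size 1)  
  chi_0          1             1               1             
  chi_1          1             exp(2*I*pi/3)   exp(-2*I*pi/3)
  chi_2          1             exp(-2*I*pi/3)  exp(2*I*pi/3) 

Spot check: chi_1(2) = zeta_3^(1*2) = zeta_3^2 = exp(-2*I*pi/3).

Proof sketch: Z/3Z is abelian, so all 3 irreducible complex representations are 1-dimensional. They are given by chi_k(m) = zeta_3^(k*m) for k = 0,...,2. Row orthogonality: sum_m chi_k(m) conj(chi_l(m)) = 3 * [k = l].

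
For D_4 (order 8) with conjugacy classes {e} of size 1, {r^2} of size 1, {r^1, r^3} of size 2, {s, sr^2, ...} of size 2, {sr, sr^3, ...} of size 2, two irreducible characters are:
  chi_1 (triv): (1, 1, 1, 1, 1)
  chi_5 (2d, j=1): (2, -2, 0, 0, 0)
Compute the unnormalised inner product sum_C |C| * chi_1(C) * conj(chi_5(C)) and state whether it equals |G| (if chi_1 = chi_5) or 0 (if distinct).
Sum = 0; so <chi_1, chi_5> = 0 (distinct irreducibles are orthogonal).

Working: Compute term by term over conjugacy classes (|C| * chi_1(C) * conj(chi_5(C))):
  1*(1)*conj(2) + 1*(1)*conj(-2) + 2*(1)*conj(0) + 2*(1)*conj(0) + 2*(1)*conj(0)
  = (2) + (-2) + (0) + (0) + (0)
  = 0.
Dividing by |G| = 8 gives 0/8 = 0, matching the row-orthogonality relation <chi_1, chi_5> = [chi_1 = chi_5].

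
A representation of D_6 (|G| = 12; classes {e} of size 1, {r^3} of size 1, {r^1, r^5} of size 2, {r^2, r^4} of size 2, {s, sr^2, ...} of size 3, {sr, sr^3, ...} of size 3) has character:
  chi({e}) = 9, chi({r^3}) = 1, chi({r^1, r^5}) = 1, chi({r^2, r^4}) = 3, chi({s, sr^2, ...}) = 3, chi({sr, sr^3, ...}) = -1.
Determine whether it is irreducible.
Not irreducible (reducible): <chi, chi> = 11 > 1.

Derivation: <chi, chi> = (1/|G|) sum_C |C| * |chi(C)|^2 = (1/12)[1*|9|^2 + 1*|1|^2 + 2*|1|^2 + 2*|3|^2 + 3*|3|^2 + 3*|-1|^2]
  = (1/12)[(81) + (1) + (2) + (18) + (27) + (3)] = 132/12 = 11.
A character is irreducible iff <chi, chi> = 1, so this representation is reducible.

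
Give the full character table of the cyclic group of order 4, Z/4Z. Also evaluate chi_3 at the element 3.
Character table of Z/4Z (irreps indexed chi_0,...,chi_3 with chi_k(m) = zeta_4^(k*m), zeta_4 = exp(2*pi*i/4)):
  irrep \ class  {0} (size 1)  {1} (size 1)  {2} (size 1)  {3} (size 1)
  chi_0          1             1             1             1           
  chi_1          1             I             -1            -I          
  chi_2          1             -1            1             -1          
  chi_3          1             -I            -1            I           

Spot check: chi_3(3) = zeta_4^(3*3) = zeta_4^9 = I.

Argument: Z/4Z is abelian, so all 4 irreducible complex representations are 1-dimensional. They are given by chi_k(m) = zeta_4^(k*m) for k = 0,...,3. Row orthogonality: sum_m chi_k(m) conj(chi_l(m)) = 4 * [k = l].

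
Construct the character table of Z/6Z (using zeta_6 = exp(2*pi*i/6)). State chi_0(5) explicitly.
Character table of Z/6Z (irreps indexed chi_0,...,chi_5 with chi_k(m) = zeta_6^(k*m), zeta_6 = exp(2*pi*i/6)):
  irrep \ class  {0} (size 1)  {1} (size 1)    {2} (size 1)    {3} (size 1)  {4} (size 1)    {5} (size 1)  
  chi_0          1             1               1               1             1               1             
  chi_1          1             exp(I*pi/3)     exp(2*I*pi/3)   -1            exp(-2*I*pi/3)  exp(-I*pi/3)  
  chi_2          1             exp(2*I*pi/3)   exp(-2*I*pi/3)  1             exp(2*I*pi/3)   exp(-2*I*pi/3)
  chi_3          1             -1              1               -1            1               -1            
  chi_4          1             exp(-2*I*pi/3)  exp(2*I*pi/3)   1             exp(-2*I*pi/3)  exp(2*I*pi/3) 
  chi_5          1             exp(-I*pi/3)    exp(-2*I*pi/3)  -1            exp(2*I*pi/3)   exp(I*pi/3)   

Spot check: chi_0(5) = zeta_6^(0*5) = zeta_6^0 = 1.

Explanation: Z/6Z is abelian, so all 6 irreducible complex representations are 1-dimensional. They are given by chi_k(m) = zeta_6^(k*m) for k = 0,...,5. Row orthogonality: sum_m chi_k(m) conj(chi_l(m)) = 6 * [k = l].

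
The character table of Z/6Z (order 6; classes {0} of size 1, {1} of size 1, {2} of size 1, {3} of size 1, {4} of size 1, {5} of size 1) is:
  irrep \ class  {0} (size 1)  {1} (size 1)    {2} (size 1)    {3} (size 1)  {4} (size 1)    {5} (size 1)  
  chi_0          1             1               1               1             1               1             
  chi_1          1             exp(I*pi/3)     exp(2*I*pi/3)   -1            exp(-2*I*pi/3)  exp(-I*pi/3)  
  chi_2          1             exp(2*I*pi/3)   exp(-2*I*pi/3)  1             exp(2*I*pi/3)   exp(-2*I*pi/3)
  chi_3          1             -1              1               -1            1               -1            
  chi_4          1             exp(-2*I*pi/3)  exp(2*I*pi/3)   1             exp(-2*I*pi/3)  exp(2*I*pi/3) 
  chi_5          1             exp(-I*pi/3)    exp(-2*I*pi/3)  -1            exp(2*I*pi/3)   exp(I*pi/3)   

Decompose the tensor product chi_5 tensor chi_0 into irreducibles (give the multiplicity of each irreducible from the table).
chi_5 tensor chi_0 = chi_5 (all other irreducibles have multiplicity 0).

The character of a tensor product is the pointwise product (chi_5 * chi_0)(C) = chi_5(C) * chi_0(C):
  {0}: (1)*(1), {1}: (exp(-I*pi/3))*(1), {2}: (exp(-2*I*pi/3))*(1), {3}: (-1)*(1), {4}: (exp(2*I*pi/3))*(1), {5}: (exp(I*pi/3))*(1)
so (chi_5 * chi_0) takes values
  {0} -> 1, {1} -> exp(-I*pi/3), {2} -> exp(-2*I*pi/3), {3} -> -1, {4} -> exp(2*I*pi/3), {5} -> exp(I*pi/3).
Now take the inner product of this character with each irreducible chi from the table, <chi_5*chi_0, chi> = (1/6) sum_C |C| (chi_5*chi_0)(C) conj(chi(C)):
  <chi_5*chi_0, chi_0> = (1/6)[1*(1)*conj(1) + 1*(exp(-I*pi/3))*conj(1) + 1*(exp(-2*I*pi/3))*conj(1) + 1*(-1)*conj(1) + 1*(exp(2*I*pi/3))*conj(1) + 1*(exp(I*pi/3))*conj(1)]
      = (1/6)[(1) + (exp(-I*pi/3)) + (exp(-2*I*pi/3)) + (-1) + (exp(2*I*pi/3)) + (exp(I*pi/3))] = 0/6 = 0
  <chi_5*chi_0, chi_1> = (1/6)[1*(1)*conj(1) + 1*(exp(-I*pi/3))*conj(exp(I*pi/3)) + 1*(exp(-2*I*pi/3))*conj(exp(2*I*pi/3)) + 1*(-1)*conj(-1) + 1*(exp(2*I*pi/3))*conj(exp(-2*I*pi/3)) + 1*(exp(I*pi/3))*conj(exp(-I*pi/3))]
      = (1/6)[(1) + (exp(-2*I*pi/3)) + (exp(2*I*pi/3)) + (1) + (exp(-2*I*pi/3)) + (exp(2*I*pi/3))] = 0/6 = 0
  <chi_5*chi_0, chi_2> = (1/6)[1*(1)*conj(1) + 1*(exp(-I*pi/3))*conj(exp(2*I*pi/3)) + 1*(exp(-2*I*pi/3))*conj(exp(-2*I*pi/3)) + 1*(-1)*conj(1) + 1*(exp(2*I*pi/3))*conj(exp(2*I*pi/3)) + 1*(exp(I*pi/3))*conj(exp(-2*I*pi/3))]
      = (1/6)[(1) + (-1) + (1) + (-1) + (1) + (-1)] = 0/6 = 0
  <chi_5*chi_0, chi_3> = (1/6)[1*(1)*conj(1) + 1*(exp(-I*pi/3))*conj(-1) + 1*(exp(-2*I*pi/3))*conj(1) + 1*(-1)*conj(-1) + 1*(exp(2*I*pi/3))*conj(1) + 1*(exp(I*pi/3))*conj(-1)]
      = (1/6)[(1) + (-exp(-I*pi/3)) + (exp(-2*I*pi/3)) + (1) + (exp(2*I*pi/3)) + (-exp(I*pi/3))] = 0/6 = 0
  <chi_5*chi_0, chi_4> = (1/6)[1*(1)*conj(1) + 1*(exp(-I*pi/3))*conj(exp(-2*I*pi/3)) + 1*(exp(-2*I*pi/3))*conj(exp(2*I*pi/3)) + 1*(-1)*conj(1) + 1*(exp(2*I*pi/3))*conj(exp(-2*I*pi/3)) + 1*(exp(I*pi/3))*conj(exp(2*I*pi/3))]
      = (1/6)[(1) + (exp(I*pi/3)) + (exp(2*I*pi/3)) + (-1) + (exp(-2*I*pi/3)) + (exp(-I*pi/3))] = 0/6 = 0
  <chi_5*chi_0, chi_5> = (1/6)[1*(1)*conj(1) + 1*(exp(-I*pi/3))*conj(exp(-I*pi/3)) + 1*(exp(-2*I*pi/3))*conj(exp(-2*I*pi/3)) + 1*(-1)*conj(-1) + 1*(exp(2*I*pi/3))*conj(exp(2*I*pi/3)) + 1*(exp(I*pi/3))*conj(exp(I*pi/3))]
      = (1/6)[(1) + (1) + (1) + (1) + (1) + (1)] = 6/6 = 1
(Exp terms are combined using exp(i*s)*conj(exp(i*t)) = exp(i*(s-t)), and sums of them are collapsed using the identity that for every m > 1 the m distinct m-th roots of unity sum to 0, e.g. 1 + exp(2*I*pi/3) + exp(-2*I*pi/3) = 0.)
Hence the multiplicities are chi_5: 1. Dimension check: dim(chi_5)*dim(chi_0) = 1*1 = 1 and sum (mult * dim) = 1*1 = 1.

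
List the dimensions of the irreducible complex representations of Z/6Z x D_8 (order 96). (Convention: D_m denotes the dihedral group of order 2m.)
Dimensions: 1, 1, 1, 1, 1, 1, 1, 1, 1, 1, 1, 1, 1, 1, 1, 1, 1, 1, 1, 1, 1, 1, 1, 1, 2, 2, 2, 2, 2, 2, 2, 2, 2, 2, 2, 2, 2, 2, 2, 2, 2, 2

There are 42 irreducibles (= number of conjugacy classes). Their dimensions d_i satisfy sum d_i^2 = |G| = 96: 1 + 1 + 1 + 1 + 1 + 1 + 1 + 1 + 1 + 1 + 1 + 1 + 1 + 1 + 1 + 1 + 1 + 1 + 1 + 1 + 1 + 1 + 1 + 1 + 4 + 4 + 4 + 4 + 4 + 4 + 4 + 4 + 4 + 4 + 4 + 4 + 4 + 4 + 4 + 4 + 4 + 4 = 96. (For the product with Z/6Z: each of the 6 1-dim characters of Z/6Z tensors with each irrep of D_8, giving 6 copies of each D_8-dimension.)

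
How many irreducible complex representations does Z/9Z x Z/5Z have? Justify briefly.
45

Solution. The number of irreducible complex representations of a finite group equals its number of conjugacy classes. Z/9Z x Z/5Z is abelian of order 45, so every element is its own conjugacy class: 45 classes, so Z/9Z x Z/5Z (order 45) has exactly 45 irreducible complex representations.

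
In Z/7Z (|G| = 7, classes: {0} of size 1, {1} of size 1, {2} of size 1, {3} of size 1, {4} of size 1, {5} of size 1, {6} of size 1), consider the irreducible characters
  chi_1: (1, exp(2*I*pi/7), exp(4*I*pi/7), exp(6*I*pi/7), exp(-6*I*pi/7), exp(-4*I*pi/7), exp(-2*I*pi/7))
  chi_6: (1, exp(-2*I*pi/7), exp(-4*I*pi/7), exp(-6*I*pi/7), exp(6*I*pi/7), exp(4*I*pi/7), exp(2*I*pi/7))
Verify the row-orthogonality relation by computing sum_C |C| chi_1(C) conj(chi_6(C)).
Sum = 0; so <chi_1, chi_6> = 0 (distinct irreducibles are orthogonal).

Solution. Compute term by term over conjugacy classes (|C| * chi_1(C) * conj(chi_6(C))):
  1*(1)*conj(1) + 1*(exp(2*I*pi/7))*conj(exp(-2*I*pi/7)) + 1*(exp(4*I*pi/7))*conj(exp(-4*I*pi/7)) + 1*(exp(6*I*pi/7))*conj(exp(-6*I*pi/7)) + 1*(exp(-6*I*pi/7))*conj(exp(6*I*pi/7)) + 1*(exp(-4*I*pi/7))*conj(exp(4*I*pi/7)) + 1*(exp(-2*I*pi/7))*conj(exp(2*I*pi/7))
  = (1) + (exp(4*I*pi/7)) + (exp(-6*I*pi/7)) + (exp(-2*I*pi/7)) + (exp(2*I*pi/7)) + (exp(6*I*pi/7)) + (exp(-4*I*pi/7))
  = 0.
(Exp terms are combined using exp(i*s)*conj(exp(i*t)) = exp(i*(s-t)), and sums of them are collapsed using the identity that for every m > 1 the m distinct m-th roots of unity sum to 0, e.g. 1 + exp(2*I*pi/3) + exp(-2*I*pi/3) = 0.)
Dividing by |G| = 7 gives 0/7 = 0, matching the row-orthogonality relation <chi_1, chi_6> = [chi_1 = chi_6].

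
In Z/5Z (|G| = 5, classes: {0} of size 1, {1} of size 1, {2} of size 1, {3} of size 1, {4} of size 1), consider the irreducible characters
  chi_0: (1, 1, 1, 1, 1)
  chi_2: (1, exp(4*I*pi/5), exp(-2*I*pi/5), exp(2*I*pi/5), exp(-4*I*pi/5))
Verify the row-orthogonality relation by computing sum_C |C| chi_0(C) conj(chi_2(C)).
Sum = 0; so <chi_0, chi_2> = 0 (distinct irreducibles are orthogonal).

Argument: Compute term by term over conjugacy classes (|C| * chi_0(C) * conj(chi_2(C))):
  1*(1)*conj(1) + 1*(1)*conj(exp(4*I*pi/5)) + 1*(1)*conj(exp(-2*I*pi/5)) + 1*(1)*conj(exp(2*I*pi/5)) + 1*(1)*conj(exp(-4*I*pi/5))
  = (1) + (exp(-4*I*pi/5)) + (exp(2*I*pi/5)) + (exp(-2*I*pi/5)) + (exp(4*I*pi/5))
  = 0.
(Exp terms are combined using exp(i*s)*conj(exp(i*t)) = exp(i*(s-t)), and sums of them are collapsed using the identity that for every m > 1 the m distinct m-th roots of unity sum to 0, e.g. 1 + exp(2*I*pi/3) + exp(-2*I*pi/3) = 0.)
Dividing by |G| = 5 gives 0/5 = 0, matching the row-orthogonality relation <chi_0, chi_2> = [chi_0 = chi_2].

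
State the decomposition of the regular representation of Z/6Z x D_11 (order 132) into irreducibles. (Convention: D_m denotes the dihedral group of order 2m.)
Each irreducible V_i of dimension d_i appears with multiplicity d_i, i.e. rho_reg = (direct sum over all irreducibles V_i) d_i V_i. The irreducible dimensions for Z/6Z x D_11 are 1, 1, 1, 1, 1, 1, 1, 1, 1, 1, 1, 1, 2, 2, 2, 2, 2, 2, 2, 2, 2, 2, 2, 2, 2, 2, 2, 2, 2, 2, 2, 2, 2, 2, 2, 2, 2, 2, 2, 2, 2, 2: 12 irreducibles of dimension 1, each with multiplicity 1; 30 irreducibles of dimension 2, each with multiplicity 2. Total dimension 12*1*1 + 30*2*2 = 132 = |G|.

Proof sketch: General theorem: in the regular representation of a finite group G, each irreducible appears with multiplicity equal to its dimension. Check: dim(rho_reg) = sum d_i^2 = 1 + 1 + 1 + 1 + 1 + 1 + 1 + 1 + 1 + 1 + 1 + 1 + 4 + 4 + 4 + 4 + 4 + 4 + 4 + 4 + 4 + 4 + 4 + 4 + 4 + 4 + 4 + 4 + 4 + 4 + 4 + 4 + 4 + 4 + 4 + 4 + 4 + 4 + 4 + 4 + 4 + 4 = 132 = |G|.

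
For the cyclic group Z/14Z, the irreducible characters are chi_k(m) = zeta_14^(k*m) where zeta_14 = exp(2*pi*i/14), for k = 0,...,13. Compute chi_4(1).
chi_4(1) = zeta_14^4 = exp(4*I*pi/7)

Reasoning: chi_4(1) = zeta_14^(4*1) = zeta_14^4. Since zeta_14^14 = 1, this equals zeta_14^4 = exp(2*pi*i*4/14) = exp(4*I*pi/7).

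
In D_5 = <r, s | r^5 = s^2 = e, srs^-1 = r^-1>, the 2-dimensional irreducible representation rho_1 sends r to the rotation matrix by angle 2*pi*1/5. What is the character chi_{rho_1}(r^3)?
chi_{rho_1}(r^3) = 2*cos(2*pi*1*3/5) = -sqrt(5)/2 - 1/2

Why: rho_1(r^3) is rotation by angle 2*pi*1*3/5, whose trace is 2*cos(2*pi*1*3/5) = -sqrt(5)/2 - 1/2.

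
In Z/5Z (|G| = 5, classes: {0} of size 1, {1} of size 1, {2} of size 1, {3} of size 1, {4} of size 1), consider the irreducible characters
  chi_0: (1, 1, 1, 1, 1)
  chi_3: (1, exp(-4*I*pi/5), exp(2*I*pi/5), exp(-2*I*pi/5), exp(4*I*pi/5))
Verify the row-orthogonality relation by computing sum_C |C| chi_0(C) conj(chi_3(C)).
Sum = 0; so <chi_0, chi_3> = 0 (distinct irreducibles are orthogonal).

Explanation: Compute term by term over conjugacy classes (|C| * chi_0(C) * conj(chi_3(C))):
  1*(1)*conj(1) + 1*(1)*conj(exp(-4*I*pi/5)) + 1*(1)*conj(exp(2*I*pi/5)) + 1*(1)*conj(exp(-2*I*pi/5)) + 1*(1)*conj(exp(4*I*pi/5))
  = (1) + (exp(4*I*pi/5)) + (exp(-2*I*pi/5)) + (exp(2*I*pi/5)) + (exp(-4*I*pi/5))
  = 0.
(Exp terms are combined using exp(i*s)*conj(exp(i*t)) = exp(i*(s-t)), and sums of them are collapsed using the identity that for every m > 1 the m distinct m-th roots of unity sum to 0, e.g. 1 + exp(2*I*pi/3) + exp(-2*I*pi/3) = 0.)
Dividing by |G| = 5 gives 0/5 = 0, matching the row-orthogonality relation <chi_0, chi_3> = [chi_0 = chi_3].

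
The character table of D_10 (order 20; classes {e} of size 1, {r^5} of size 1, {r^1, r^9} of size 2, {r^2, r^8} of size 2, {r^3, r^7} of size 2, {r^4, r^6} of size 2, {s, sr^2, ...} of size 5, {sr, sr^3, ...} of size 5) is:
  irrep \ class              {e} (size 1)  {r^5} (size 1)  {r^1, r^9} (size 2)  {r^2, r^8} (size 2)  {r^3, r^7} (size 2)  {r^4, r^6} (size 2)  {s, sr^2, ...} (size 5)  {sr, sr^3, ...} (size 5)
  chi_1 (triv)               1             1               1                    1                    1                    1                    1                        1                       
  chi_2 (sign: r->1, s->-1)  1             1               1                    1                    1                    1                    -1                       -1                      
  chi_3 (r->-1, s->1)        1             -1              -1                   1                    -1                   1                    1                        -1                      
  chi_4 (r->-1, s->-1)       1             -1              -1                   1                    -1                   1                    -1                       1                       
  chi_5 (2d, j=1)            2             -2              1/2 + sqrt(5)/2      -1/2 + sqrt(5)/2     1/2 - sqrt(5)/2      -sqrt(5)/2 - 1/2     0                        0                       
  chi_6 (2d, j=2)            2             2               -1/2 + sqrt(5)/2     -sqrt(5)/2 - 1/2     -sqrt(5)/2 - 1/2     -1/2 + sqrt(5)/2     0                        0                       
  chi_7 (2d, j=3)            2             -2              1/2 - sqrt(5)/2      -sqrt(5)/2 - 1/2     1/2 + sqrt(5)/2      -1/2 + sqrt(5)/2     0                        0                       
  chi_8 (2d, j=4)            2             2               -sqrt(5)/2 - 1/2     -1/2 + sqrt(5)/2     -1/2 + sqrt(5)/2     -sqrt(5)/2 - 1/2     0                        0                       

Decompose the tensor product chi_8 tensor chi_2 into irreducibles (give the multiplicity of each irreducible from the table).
chi_8 tensor chi_2 = chi_8 (all other irreducibles have multiplicity 0).

Explanation: The character of a tensor product is the pointwise product (chi_8 * chi_2)(C) = chi_8(C) * chi_2(C):
  {e}: (2)*(1), {r^5}: (2)*(1), {r^1, r^9}: (-sqrt(5)/2 - 1/2)*(1), {r^2, r^8}: (-1/2 + sqrt(5)/2)*(1), {r^3, r^7}: (-1/2 + sqrt(5)/2)*(1), {r^4, r^6}: (-sqrt(5)/2 - 1/2)*(1), {s, sr^2, ...}: (0)*(-1), {sr, sr^3, ...}: (0)*(-1)
so (chi_8 * chi_2) takes values
  {e} -> 2, {r^5} -> 2, {r^1, r^9} -> -sqrt(5)/2 - 1/2, {r^2, r^8} -> -1/2 + sqrt(5)/2, {r^3, r^7} -> -1/2 + sqrt(5)/2, {r^4, r^6} -> -sqrt(5)/2 - 1/2, {s, sr^2, ...} -> 0, {sr, sr^3, ...} -> 0.
Now take the inner product of this character with each irreducible chi from the table, <chi_8*chi_2, chi> = (1/20) sum_C |C| (chi_8*chi_2)(C) conj(chi(C)):
  <chi_8*chi_2, chi_1> = (1/20)[1*(2)*conj(1) + 1*(2)*conj(1) + 2*(-sqrt(5)/2 - 1/2)*conj(1) + 2*(-1/2 + sqrt(5)/2)*conj(1) + 2*(-1/2 + sqrt(5)/2)*conj(1) + 2*(-sqrt(5)/2 - 1/2)*conj(1) + 5*(0)*conj(1) + 5*(0)*conj(1)]
      = (1/20)[(2) + (2) + (-sqrt(5) - 1) + (-1 + sqrt(5)) + (-1 + sqrt(5)) + (-sqrt(5) - 1) + (0) + (0)] = 0/20 = 0
  <chi_8*chi_2, chi_2> = (1/20)[1*(2)*conj(1) + 1*(2)*conj(1) + 2*(-sqrt(5)/2 - 1/2)*conj(1) + 2*(-1/2 + sqrt(5)/2)*conj(1) + 2*(-1/2 + sqrt(5)/2)*conj(1) + 2*(-sqrt(5)/2 - 1/2)*conj(1) + 5*(0)*conj(-1) + 5*(0)*conj(-1)]
      = (1/20)[(2) + (2) + (-sqrt(5) - 1) + (-1 + sqrt(5)) + (-1 + sqrt(5)) + (-sqrt(5) - 1) + (0) + (0)] = 0/20 = 0
  <chi_8*chi_2, chi_3> = (1/20)[1*(2)*conj(1) + 1*(2)*conj(-1) + 2*(-sqrt(5)/2 - 1/2)*conj(-1) + 2*(-1/2 + sqrt(5)/2)*conj(1) + 2*(-1/2 + sqrt(5)/2)*conj(-1) + 2*(-sqrt(5)/2 - 1/2)*conj(1) + 5*(0)*conj(1) + 5*(0)*conj(-1)]
      = (1/20)[(2) + (-2) + (1 + sqrt(5)) + (-1 + sqrt(5)) + (1 - sqrt(5)) + (-sqrt(5) - 1) + (0) + (0)] = 0/20 = 0
  <chi_8*chi_2, chi_4> = (1/20)[1*(2)*conj(1) + 1*(2)*conj(-1) + 2*(-sqrt(5)/2 - 1/2)*conj(-1) + 2*(-1/2 + sqrt(5)/2)*conj(1) + 2*(-1/2 + sqrt(5)/2)*conj(-1) + 2*(-sqrt(5)/2 - 1/2)*conj(1) + 5*(0)*conj(-1) + 5*(0)*conj(1)]
      = (1/20)[(2) + (-2) + (1 + sqrt(5)) + (-1 + sqrt(5)) + (1 - sqrt(5)) + (-sqrt(5) - 1) + (0) + (0)] = 0/20 = 0
  <chi_8*chi_2, chi_5> = (1/20)[1*(2)*conj(2) + 1*(2)*conj(-2) + 2*(-sqrt(5)/2 - 1/2)*conj(1/2 + sqrt(5)/2) + 2*(-1/2 + sqrt(5)/2)*conj(-1/2 + sqrt(5)/2) + 2*(-1/2 + sqrt(5)/2)*conj(1/2 - sqrt(5)/2) + 2*(-sqrt(5)/2 - 1/2)*conj(-sqrt(5)/2 - 1/2) + 5*(0)*conj(0) + 5*(0)*conj(0)]
      = (1/20)[(4) + (-4) + (-3 - sqrt(5)) + (3 - sqrt(5)) + (-3 + sqrt(5)) + (sqrt(5) + 3) + (0) + (0)] = 0/20 = 0
  <chi_8*chi_2, chi_6> = (1/20)[1*(2)*conj(2) + 1*(2)*conj(2) + 2*(-sqrt(5)/2 - 1/2)*conj(-1/2 + sqrt(5)/2) + 2*(-1/2 + sqrt(5)/2)*conj(-sqrt(5)/2 - 1/2) + 2*(-1/2 + sqrt(5)/2)*conj(-sqrt(5)/2 - 1/2) + 2*(-sqrt(5)/2 - 1/2)*conj(-1/2 + sqrt(5)/2) + 5*(0)*conj(0) + 5*(0)*conj(0)]
      = (1/20)[(4) + (4) + (-2) + (-2) + (-2) + (-2) + (0) + (0)] = 0/20 = 0
  <chi_8*chi_2, chi_7> = (1/20)[1*(2)*conj(2) + 1*(2)*conj(-2) + 2*(-sqrt(5)/2 - 1/2)*conj(1/2 - sqrt(5)/2) + 2*(-1/2 + sqrt(5)/2)*conj(-sqrt(5)/2 - 1/2) + 2*(-1/2 + sqrt(5)/2)*conj(1/2 + sqrt(5)/2) + 2*(-sqrt(5)/2 - 1/2)*conj(-1/2 + sqrt(5)/2) + 5*(0)*conj(0) + 5*(0)*conj(0)]
      = (1/20)[(4) + (-4) + (2) + (-2) + (2) + (-2) + (0) + (0)] = 0/20 = 0
  <chi_8*chi_2, chi_8> = (1/20)[1*(2)*conj(2) + 1*(2)*conj(2) + 2*(-sqrt(5)/2 - 1/2)*conj(-sqrt(5)/2 - 1/2) + 2*(-1/2 + sqrt(5)/2)*conj(-1/2 + sqrt(5)/2) + 2*(-1/2 + sqrt(5)/2)*conj(-1/2 + sqrt(5)/2) + 2*(-sqrt(5)/2 - 1/2)*conj(-sqrt(5)/2 - 1/2) + 5*(0)*conj(0) + 5*(0)*conj(0)]
      = (1/20)[(4) + (4) + (sqrt(5) + 3) + (3 - sqrt(5)) + (3 - sqrt(5)) + (sqrt(5) + 3) + (0) + (0)] = 20/20 = 1
Hence the multiplicities are chi_8: 1. Dimension check: dim(chi_8)*dim(chi_2) = 2*1 = 2 and sum (mult * dim) = 1*2 = 2.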